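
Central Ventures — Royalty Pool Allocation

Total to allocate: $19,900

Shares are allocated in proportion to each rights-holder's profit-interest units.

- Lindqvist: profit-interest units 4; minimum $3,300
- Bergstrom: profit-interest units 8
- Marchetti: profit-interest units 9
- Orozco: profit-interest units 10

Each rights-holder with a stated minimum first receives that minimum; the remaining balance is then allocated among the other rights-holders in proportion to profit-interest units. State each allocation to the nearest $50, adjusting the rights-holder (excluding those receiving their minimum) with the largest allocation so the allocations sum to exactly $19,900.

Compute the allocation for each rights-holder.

Guaranteed amounts: Lindqvist $3,300. Residual $16,600.
Residual split over remaining profit-interest units 27: Bergstrom 4,918.52 → $4,900; Marchetti 5,533.33 → $5,550; Orozco 6,148.15 → $6,150.

Lindqvist: $3,300 | Bergstrom: $4,900 | Marchetti: $5,550 | Orozco: $6,150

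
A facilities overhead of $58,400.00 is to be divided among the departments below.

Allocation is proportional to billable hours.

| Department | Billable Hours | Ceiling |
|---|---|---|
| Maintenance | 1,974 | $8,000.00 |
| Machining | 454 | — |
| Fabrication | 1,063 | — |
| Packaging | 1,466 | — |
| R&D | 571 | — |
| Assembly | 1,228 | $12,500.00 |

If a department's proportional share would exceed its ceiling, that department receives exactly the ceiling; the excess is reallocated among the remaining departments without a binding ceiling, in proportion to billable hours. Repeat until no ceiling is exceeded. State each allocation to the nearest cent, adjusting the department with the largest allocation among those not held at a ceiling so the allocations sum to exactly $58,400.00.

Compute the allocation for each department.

Maintenance: $8,000.00; Machining: $4,841.47; Fabrication: $11,335.88; Packaging: $15,633.48; R&D: $6,089.17; Assembly: $12,500.00

Combined billable hours = 6,756.
Unconstrained shares: Maintenance 17,063.5879; Machining 3,924.4523; Fabrication 9,188.7507; Packaging 12,672.3505; R&D 4,935.8200; Assembly 10,615.0385.
Cap binds for Maintenance ($8,000.00); residual $50,400.00 reallocated over remaining billable hours 4,782.
Cap binds for Assembly ($12,500.00); residual $37,900.00 reallocated over remaining billable hours 3,554.
Redistributed shares: Machining 4,841.4744 → $4,841.47; Fabrication 11,335.8751 → $11,335.88; Packaging 15,633.4834 → $15,633.48; R&D 6,089.1671 → $6,089.17.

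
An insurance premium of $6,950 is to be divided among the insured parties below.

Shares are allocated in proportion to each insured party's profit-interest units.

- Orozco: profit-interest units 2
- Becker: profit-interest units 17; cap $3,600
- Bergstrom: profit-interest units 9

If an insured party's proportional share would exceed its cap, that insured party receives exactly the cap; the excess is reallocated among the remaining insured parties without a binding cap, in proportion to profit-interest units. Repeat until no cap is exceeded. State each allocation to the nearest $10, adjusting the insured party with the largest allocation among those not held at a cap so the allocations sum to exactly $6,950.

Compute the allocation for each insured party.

Orozco: $610 | Becker: $3,600 | Bergstrom: $2,740

Profit-interest units total: 28.
Unconstrained shares: Orozco 496.43; Becker 4,219.64; Bergstrom 2,233.93.
Cap binds for Becker ($3,600); residual $3,350 reallocated over remaining profit-interest units 11.
Redistributed shares: Orozco 609.09 → $610; Bergstrom 2,740.91 → $2,740.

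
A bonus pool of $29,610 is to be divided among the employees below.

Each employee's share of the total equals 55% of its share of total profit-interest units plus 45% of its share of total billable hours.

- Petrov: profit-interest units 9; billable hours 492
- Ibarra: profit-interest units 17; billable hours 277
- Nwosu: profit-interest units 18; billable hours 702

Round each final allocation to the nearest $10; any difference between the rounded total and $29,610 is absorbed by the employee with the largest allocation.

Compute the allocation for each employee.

Petrov: $7,790 | Ibarra: $8,800 | Nwosu: $13,020

Totals — profit-interest units 44, billable hours 1,471.
Combined weights (55% profit-interest units + 45% billable hours): Petrov 0.2630; Ibarra 0.2972; Nwosu 0.4398.
Proportional shares: Petrov 7,787.72; Ibarra 8,801.23; Nwosu 13,021.05.
At nearest $10: Petrov $7,790; Ibarra $8,800; Nwosu $13,020. Sum = $29,610.
Rounded total matches; no reconciliation needed.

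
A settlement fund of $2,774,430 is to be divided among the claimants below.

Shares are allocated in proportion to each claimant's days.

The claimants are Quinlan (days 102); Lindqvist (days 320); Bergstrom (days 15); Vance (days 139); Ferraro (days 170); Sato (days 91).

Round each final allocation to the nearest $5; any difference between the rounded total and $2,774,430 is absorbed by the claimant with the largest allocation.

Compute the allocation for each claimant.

Quinlan: $338,105 | Lindqvist: $1,060,710 | Bergstrom: $49,720 | Vance: $460,750 | Ferraro: $563,505 | Sato: $301,640

Total days = 837.
Proportional shares: Quinlan 102/837 × $2,774,430 = 338,102.58; Lindqvist 320/837 × $2,774,430 = 1,060,713.98; Bergstrom 15/837 × $2,774,430 = 49,720.97; Vance 139/837 × $2,774,430 = 460,747.63; Ferraro 170/837 × $2,774,430 = 563,504.30; Sato 91/837 × $2,774,430 = 301,640.54.
Rounded to nearest $5: Quinlan $338,105; Lindqvist $1,060,715; Bergstrom $49,720; Vance $460,750; Ferraro $563,505; Sato $301,640. Sum = $2,774,435.
Difference $2,774,430 − $2,774,435 = −$5 applied to largest allocation (Lindqvist): Lindqvist becomes $1,060,710.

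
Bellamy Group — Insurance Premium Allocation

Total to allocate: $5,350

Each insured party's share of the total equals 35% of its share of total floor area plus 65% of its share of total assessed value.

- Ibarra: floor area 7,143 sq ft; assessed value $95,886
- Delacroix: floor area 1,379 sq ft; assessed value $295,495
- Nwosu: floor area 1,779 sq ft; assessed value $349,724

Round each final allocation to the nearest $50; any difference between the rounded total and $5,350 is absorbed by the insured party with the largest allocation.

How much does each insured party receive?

Totals — floor area 10,301, assessed value 741,105.
Combined weights (35% floor area + 65% assessed value): Ibarra 0.3268; Delacroix 0.3060; Nwosu 0.3672.
Raw shares: Ibarra 1,748.37; Delacroix 1,637.23; Nwosu 1,964.40.
Rounded to nearest $50: Ibarra $1,750; Delacroix $1,650; Nwosu $1,950. Sum = $5,350.
Rounded total matches; no reconciliation needed.

Ibarra: $1,750; Delacroix: $1,650; Nwosu: $1,950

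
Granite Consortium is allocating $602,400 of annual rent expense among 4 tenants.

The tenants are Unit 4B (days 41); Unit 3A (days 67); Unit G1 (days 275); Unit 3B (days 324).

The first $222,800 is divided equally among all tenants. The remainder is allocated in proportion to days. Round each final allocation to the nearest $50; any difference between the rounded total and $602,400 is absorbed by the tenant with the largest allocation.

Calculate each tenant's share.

Unit 4B: $77,700; Unit 3A: $91,650; Unit G1: $203,350; Unit 3B: $229,700

$222,800 shared equally gives $55,700 per tenant.
Remainder $379,600 by days (total 707): Unit 4B 22,013.58 → $22,000; Unit 3A 35,973.41 → $35,950; Unit G1 147,652.05 → $147,650; Unit 3B 173,960.96 → $173,950.
Rounding difference +$50 on remainder applied to Unit 3B.
Totals: Unit 4B $55,700 + $22,000 = $77,700; Unit 3A $55,700 + $35,950 = $91,650; Unit G1 $55,700 + $147,650 = $203,350; Unit 3B $55,700 + $174,000 = $229,700.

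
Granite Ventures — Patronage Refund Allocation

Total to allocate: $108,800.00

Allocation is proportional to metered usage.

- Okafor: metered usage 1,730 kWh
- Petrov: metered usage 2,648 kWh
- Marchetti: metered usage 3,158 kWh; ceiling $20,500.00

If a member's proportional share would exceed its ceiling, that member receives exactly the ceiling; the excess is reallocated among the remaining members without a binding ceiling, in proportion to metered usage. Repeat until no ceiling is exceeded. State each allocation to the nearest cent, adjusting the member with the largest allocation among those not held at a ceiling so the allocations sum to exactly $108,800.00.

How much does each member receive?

Okafor: $34,892.42 | Petrov: $53,407.58 | Marchetti: $20,500.00

Sum of metered usage: 7,536.
Unconstrained shares: Okafor 24,976.6454; Petrov 38,230.1486; Marchetti 45,593.2059.
Cap binds for Marchetti ($20,500.00); residual $88,300.00 reallocated over remaining metered usage 4,378.
Shares after redistribution: Okafor 34,892.4166 → $34,892.42; Petrov 53,407.5834 → $53,407.58.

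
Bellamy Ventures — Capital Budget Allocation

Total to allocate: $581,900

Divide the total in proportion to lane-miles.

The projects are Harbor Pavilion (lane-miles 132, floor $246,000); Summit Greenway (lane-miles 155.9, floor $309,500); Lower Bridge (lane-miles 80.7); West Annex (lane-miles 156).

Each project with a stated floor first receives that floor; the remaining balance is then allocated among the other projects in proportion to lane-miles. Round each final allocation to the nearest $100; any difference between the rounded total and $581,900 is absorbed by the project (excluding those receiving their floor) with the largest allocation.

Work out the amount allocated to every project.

Harbor Pavilion: $246,000; Summit Greenway: $309,500; Lower Bridge: $9,000; West Annex: $17,400

Fund the minimums — Harbor Pavilion $246,000; Summit Greenway $309,500. Remaining pool $26,400.
Remaining pool split over remaining lane-miles 236.7: Lower Bridge 9,000.76 → $9,000; West Annex 17,399.24 → $17,400.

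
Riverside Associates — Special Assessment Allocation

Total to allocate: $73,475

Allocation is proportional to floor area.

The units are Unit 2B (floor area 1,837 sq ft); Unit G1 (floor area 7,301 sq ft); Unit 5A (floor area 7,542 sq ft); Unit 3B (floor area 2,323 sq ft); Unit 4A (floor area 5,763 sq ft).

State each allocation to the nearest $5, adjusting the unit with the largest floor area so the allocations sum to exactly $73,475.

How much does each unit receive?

Combined floor area = 1,837 + 7,301 + 7,542 + 2,323 + 5,763 = 24,766.
Raw shares: Unit 2B 5,449.95; Unit G1 21,660.38; Unit 5A 22,375.37; Unit 3B 6,891.80; Unit 4A 17,097.49.
At nearest $5: Unit 2B $5,450; Unit G1 $21,660; Unit 5A $22,375; Unit 3B $6,890; Unit 4A $17,095. Sum = $73,470.
Difference $73,475 − $73,470 = +$5 applied to largest floor area (Unit 5A): Unit 5A becomes $22,380.

Unit 2B: $5,450 | Unit G1: $21,660 | Unit 5A: $22,380 | Unit 3B: $6,890 | Unit 4A: $17,095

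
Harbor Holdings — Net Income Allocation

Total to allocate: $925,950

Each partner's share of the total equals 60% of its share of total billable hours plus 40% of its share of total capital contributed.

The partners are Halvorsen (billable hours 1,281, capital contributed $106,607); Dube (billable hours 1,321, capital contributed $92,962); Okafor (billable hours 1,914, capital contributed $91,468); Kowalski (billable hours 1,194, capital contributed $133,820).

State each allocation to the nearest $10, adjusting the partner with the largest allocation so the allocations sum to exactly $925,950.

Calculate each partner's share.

Totals — billable hours 5,710, capital contributed 424,857.
Blended shares (60% billable hours + 40% capital contributed): Halvorsen 0.2350; Dube 0.2263; Okafor 0.2872; Kowalski 0.2515.
Unrounded shares: Halvorsen 217,575.77; Dube 209,572.30; Okafor 265,967.42; Kowalski 232,834.50.
Rounded to nearest $10: Halvorsen $217,580; Dube $209,570; Okafor $265,970; Kowalski $232,830. Sum = $925,950.
Sum already equals the total — no adjustment.

Halvorsen: $217,580 · Dube: $209,570 · Okafor: $265,970 · Kowalski: $232,830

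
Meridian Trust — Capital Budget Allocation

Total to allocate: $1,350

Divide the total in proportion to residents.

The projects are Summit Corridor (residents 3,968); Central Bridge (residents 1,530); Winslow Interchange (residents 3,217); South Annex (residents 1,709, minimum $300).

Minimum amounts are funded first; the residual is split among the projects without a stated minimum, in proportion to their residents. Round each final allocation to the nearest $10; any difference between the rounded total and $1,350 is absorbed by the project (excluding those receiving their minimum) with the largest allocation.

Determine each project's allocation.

Summit Corridor: $480; Central Bridge: $180; Winslow Interchange: $390; South Annex: $300

Guaranteed amounts: South Annex $300. Residual $1,050.
Residual split over remaining residents 8,715: Summit Corridor 478.07 → $480; Central Bridge 184.34 → $180; Winslow Interchange 387.59 → $390.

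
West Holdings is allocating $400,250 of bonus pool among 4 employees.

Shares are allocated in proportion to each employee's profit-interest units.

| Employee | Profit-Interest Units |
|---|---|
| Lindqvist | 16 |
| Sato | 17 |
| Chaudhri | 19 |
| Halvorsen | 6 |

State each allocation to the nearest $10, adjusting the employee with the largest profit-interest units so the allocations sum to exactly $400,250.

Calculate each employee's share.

Combined profit-interest units = 16 + 17 + 19 + 6 = 58.
Proportional shares: Lindqvist 110,413.79; Sato 117,314.66; Chaudhri 131,116.38; Halvorsen 41,405.17.
After rounding ($10): Lindqvist $110,410; Sato $117,310; Chaudhri $131,120; Halvorsen $41,410. Sum = $400,250.
Rounded total matches; no reconciliation needed.

Lindqvist: $110,410 · Sato: $117,310 · Chaudhri: $131,120 · Halvorsen: $41,410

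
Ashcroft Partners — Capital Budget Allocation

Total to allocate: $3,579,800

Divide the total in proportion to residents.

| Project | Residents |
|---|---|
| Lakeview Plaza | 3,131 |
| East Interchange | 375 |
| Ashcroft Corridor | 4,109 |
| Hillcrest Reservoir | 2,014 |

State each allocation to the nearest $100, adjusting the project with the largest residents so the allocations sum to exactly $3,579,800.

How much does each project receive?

Total residents = 3,131 + 375 + 4,109 + 2,014 = 9,629.
Raw shares: Lakeview Plaza 1,164,020.54; East Interchange 139,414.79; Ashcroft Corridor 1,527,614.31; Hillcrest Reservoir 748,750.36.
After rounding ($100): Lakeview Plaza $1,164,000; East Interchange $139,400; Ashcroft Corridor $1,527,600; Hillcrest Reservoir $748,800. Sum = $3,579,800.
Rounded total matches; no reconciliation needed.

Lakeview Plaza: $1,164,000; East Interchange: $139,400; Ashcroft Corridor: $1,527,600; Hillcrest Reservoir: $748,800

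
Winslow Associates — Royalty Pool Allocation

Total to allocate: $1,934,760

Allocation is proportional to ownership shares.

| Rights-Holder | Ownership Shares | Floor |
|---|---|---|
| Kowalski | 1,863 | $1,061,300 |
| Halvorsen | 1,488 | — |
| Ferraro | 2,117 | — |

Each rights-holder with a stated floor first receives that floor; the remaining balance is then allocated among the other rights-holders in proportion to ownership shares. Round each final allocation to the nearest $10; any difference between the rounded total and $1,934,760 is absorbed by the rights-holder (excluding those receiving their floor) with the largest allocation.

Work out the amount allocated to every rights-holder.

Minimums first: Kowalski $1,061,300. Residual $873,460.
Residual split over remaining ownership shares 3,605: Halvorsen 360,529.40 → $360,530; Ferraro 512,930.60 → $512,930.

Kowalski: $1,061,300 | Halvorsen: $360,530 | Ferraro: $512,930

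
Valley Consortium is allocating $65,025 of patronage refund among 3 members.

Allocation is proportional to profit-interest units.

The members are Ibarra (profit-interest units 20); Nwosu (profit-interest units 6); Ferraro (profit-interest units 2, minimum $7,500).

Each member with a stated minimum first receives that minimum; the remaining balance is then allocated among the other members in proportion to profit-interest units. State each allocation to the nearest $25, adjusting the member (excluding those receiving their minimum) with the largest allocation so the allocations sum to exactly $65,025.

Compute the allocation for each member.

Ibarra: $44,250 · Nwosu: $13,275 · Ferraro: $7,500

Minimums first: Ferraro $7,500. Remaining pool $57,525.
Remaining pool split over remaining profit-interest units 26: Ibarra 44,250.00 → $44,250; Nwosu 13,275.00 → $13,275.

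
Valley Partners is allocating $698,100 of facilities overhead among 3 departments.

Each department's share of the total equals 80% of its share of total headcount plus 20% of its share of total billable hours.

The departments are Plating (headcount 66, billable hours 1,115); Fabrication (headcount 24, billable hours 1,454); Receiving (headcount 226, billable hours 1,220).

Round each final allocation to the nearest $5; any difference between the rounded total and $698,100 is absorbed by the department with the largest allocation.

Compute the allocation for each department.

Plating: $157,730 | Fabrication: $95,995 | Receiving: $444,375

Headcount total 316; billable hours total 3,789.
Composite weights (80% headcount + 20% billable hours): Plating 0.2259; Fabrication 0.1375; Receiving 0.6365.
Raw shares: Plating 157,730.94; Fabrication 95,994.32; Receiving 444,374.74.
At nearest $5: Plating $157,730; Fabrication $95,995; Receiving $444,375. Sum = $698,100.
Sum already equals the total — no adjustment.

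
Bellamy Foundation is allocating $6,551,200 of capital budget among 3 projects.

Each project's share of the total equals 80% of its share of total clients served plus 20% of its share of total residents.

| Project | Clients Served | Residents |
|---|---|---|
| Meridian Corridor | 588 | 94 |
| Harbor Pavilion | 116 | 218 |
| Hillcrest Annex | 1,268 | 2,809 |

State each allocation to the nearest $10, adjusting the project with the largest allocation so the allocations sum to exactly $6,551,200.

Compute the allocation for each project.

Meridian Corridor: $1,602,180 | Harbor Pavilion: $399,810 | Hillcrest Annex: $4,549,210

Clients served total 1,972; residents total 3,121.
Composite weights (80% clients served + 20% residents): Meridian Corridor 0.2446; Harbor Pavilion 0.0610; Hillcrest Annex 0.6944.
Pro-rata amounts: Meridian Corridor 1,602,182.86; Harbor Pavilion 399,811.25; Hillcrest Annex 4,549,205.89.
Rounded to nearest $10: Meridian Corridor $1,602,180; Harbor Pavilion $399,810; Hillcrest Annex $4,549,210. Sum = $6,551,200.
Sum already equals the total — no adjustment.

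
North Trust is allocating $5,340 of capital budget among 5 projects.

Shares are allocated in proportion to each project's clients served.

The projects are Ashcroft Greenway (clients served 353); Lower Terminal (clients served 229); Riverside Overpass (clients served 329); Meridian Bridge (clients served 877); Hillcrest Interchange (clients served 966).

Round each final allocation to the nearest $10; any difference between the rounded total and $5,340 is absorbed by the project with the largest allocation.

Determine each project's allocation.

Total clients served = 2,754.
Unrounded shares: Ashcroft Greenway 353/2,754 × $5,340 = 684.47; Lower Terminal 229/2,754 × $5,340 = 444.03; Riverside Overpass 329/2,754 × $5,340 = 637.93; Meridian Bridge 877/2,754 × $5,340 = 1,700.50; Hillcrest Interchange 966/2,754 × $5,340 = 1,873.07.
After rounding ($10): Ashcroft Greenway $680; Lower Terminal $440; Riverside Overpass $640; Meridian Bridge $1,700; Hillcrest Interchange $1,870. Sum = $5,330.
Difference $5,340 − $5,330 = +$10 applied to largest allocation (Hillcrest Interchange): Hillcrest Interchange becomes $1,880.

Ashcroft Greenway: $680 · Lower Terminal: $440 · Riverside Overpass: $640 · Meridian Bridge: $1,700 · Hillcrest Interchange: $1,880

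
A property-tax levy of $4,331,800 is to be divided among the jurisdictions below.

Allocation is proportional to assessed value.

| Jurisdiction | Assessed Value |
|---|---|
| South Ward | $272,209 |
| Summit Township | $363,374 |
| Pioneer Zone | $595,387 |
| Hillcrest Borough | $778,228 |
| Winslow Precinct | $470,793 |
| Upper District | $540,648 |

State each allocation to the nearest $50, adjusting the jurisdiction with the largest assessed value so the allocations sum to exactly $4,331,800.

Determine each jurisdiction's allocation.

Sum of assessed value: 272,209 + 363,374 + 595,387 + 778,228 + 470,793 + 540,648 = 3,020,639.
Raw shares: South Ward 390,366.06; Summit Township 521,102.82; Pioneer Zone 853,825.10; Hillcrest Borough 1,116,031.43; Winslow Precinct 675,148.91; Upper District 775,325.69.
Rounded to nearest $50: South Ward $390,350; Summit Township $521,100; Pioneer Zone $853,850; Hillcrest Borough $1,116,050; Winslow Precinct $675,150; Upper District $775,350. Sum = $4,331,850.
Difference $4,331,800 − $4,331,850 = −$50 applied to largest assessed value (Hillcrest Borough): Hillcrest Borough becomes $1,116,000.

South Ward: $390,350 · Summit Township: $521,100 · Pioneer Zone: $853,850 · Hillcrest Borough: $1,116,000 · Winslow Precinct: $675,150 · Upper District: $775,350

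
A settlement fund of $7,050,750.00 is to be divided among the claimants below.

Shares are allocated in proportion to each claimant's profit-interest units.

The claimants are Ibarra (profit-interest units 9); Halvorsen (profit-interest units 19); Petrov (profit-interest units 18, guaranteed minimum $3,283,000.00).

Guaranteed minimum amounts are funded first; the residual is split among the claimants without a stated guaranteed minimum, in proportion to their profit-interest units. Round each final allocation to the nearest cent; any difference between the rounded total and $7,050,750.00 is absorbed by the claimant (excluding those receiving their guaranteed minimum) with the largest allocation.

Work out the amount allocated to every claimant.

Fund the minimums — Petrov $3,283,000.00. Residual $3,767,750.00.
Residual split over remaining profit-interest units 28: Ibarra 1,211,062.5000 → $1,211,062.50; Halvorsen 2,556,687.5000 → $2,556,687.50.

Ibarra: $1,211,062.50 | Halvorsen: $2,556,687.50 | Petrov: $3,283,000.00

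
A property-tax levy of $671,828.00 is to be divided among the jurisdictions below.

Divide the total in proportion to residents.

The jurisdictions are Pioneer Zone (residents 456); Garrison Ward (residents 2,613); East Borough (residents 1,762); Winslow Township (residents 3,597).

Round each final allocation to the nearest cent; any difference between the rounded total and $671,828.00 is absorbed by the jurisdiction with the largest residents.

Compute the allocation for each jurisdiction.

Pioneer Zone: $36,349.50 | Garrison Ward: $208,292.19 | East Borough: $140,455.74 | Winslow Township: $286,730.57

Sum of residents: 456 + 2,613 + 1,762 + 3,597 = 8,428.
Raw shares: Pioneer Zone 36,349.4979; Garrison Ward 208,292.1884; East Borough 140,455.7352; Winslow Township 286,730.5785.
Rounded to nearest cent: Pioneer Zone $36,349.50; Garrison Ward $208,292.19; East Borough $140,455.74; Winslow Township $286,730.58. Sum = $671,828.01.
Difference $671,828.00 − $671,828.01 = −$0.01 applied to largest residents (Winslow Township): Winslow Township becomes $286,730.57.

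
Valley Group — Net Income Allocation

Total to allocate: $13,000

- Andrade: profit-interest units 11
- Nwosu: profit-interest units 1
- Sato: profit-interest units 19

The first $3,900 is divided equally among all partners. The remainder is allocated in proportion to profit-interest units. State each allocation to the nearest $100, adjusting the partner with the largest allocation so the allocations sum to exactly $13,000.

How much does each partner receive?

$3,900 shared equally gives $1,300 per partner.
Remainder $9,100 by profit-interest units (total 31): Andrade 3,229.03 → $3,200; Nwosu 293.55 → $300; Sato 5,577.42 → $5,600.
Totals: Andrade $1,300 + $3,200 = $4,500; Nwosu $1,300 + $300 = $1,600; Sato $1,300 + $5,600 = $6,900.

Andrade: $4,500 · Nwosu: $1,600 · Sato: $6,900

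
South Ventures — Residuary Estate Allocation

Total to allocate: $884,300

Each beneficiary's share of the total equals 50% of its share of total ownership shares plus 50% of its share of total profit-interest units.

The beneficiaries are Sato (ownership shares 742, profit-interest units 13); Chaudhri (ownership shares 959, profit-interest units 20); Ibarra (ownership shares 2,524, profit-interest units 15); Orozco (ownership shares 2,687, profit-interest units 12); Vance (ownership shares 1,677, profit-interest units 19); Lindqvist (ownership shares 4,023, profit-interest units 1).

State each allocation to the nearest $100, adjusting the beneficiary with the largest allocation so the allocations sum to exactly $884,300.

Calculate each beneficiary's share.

Sato: $97,900 | Chaudhri: $144,200 | Ibarra: $171,300 | Orozco: $160,500 | Vance: $163,800 | Lindqvist: $146,600

Ownership shares total 12,612; profit-interest units total 80.
Blended shares (50% ownership shares + 50% profit-interest units): Sato 0.1107; Chaudhri 0.1630; Ibarra 0.1938; Orozco 0.1815; Vance 0.1852; Lindqvist 0.1657.
Proportional shares: Sato 97,862.32; Chaudhri 144,158.01; Ibarra 171,389.22; Orozco 160,523.03; Vance 163,802.69; Lindqvist 146,564.73.
Rounded to nearest $100: Sato $97,900; Chaudhri $144,200; Ibarra $171,400; Orozco $160,500; Vance $163,800; Lindqvist $146,600. Sum = $884,400.
Difference $884,300 − $884,400 = −$100 applied to largest allocation (Ibarra): Ibarra becomes $171,300.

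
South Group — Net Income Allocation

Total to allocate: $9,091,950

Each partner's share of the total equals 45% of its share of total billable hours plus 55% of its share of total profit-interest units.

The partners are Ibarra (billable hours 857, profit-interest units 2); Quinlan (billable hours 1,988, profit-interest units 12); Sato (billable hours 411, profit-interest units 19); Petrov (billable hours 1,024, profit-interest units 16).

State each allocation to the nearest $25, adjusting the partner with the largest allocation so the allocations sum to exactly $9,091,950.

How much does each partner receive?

Ibarra: $1,023,325 | Quinlan: $3,125,050 | Sato: $2,331,875 | Petrov: $2,611,700

Totals — billable hours 4,280, profit-interest units 49.
Composite weights (45% billable hours + 55% profit-interest units): Ibarra 0.1126; Quinlan 0.3437; Sato 0.2565; Petrov 0.2873.
Pro-rata amounts: Ibarra 1,023,336.43; Quinlan 3,125,017.49; Sato 2,331,884.45; Petrov 2,611,711.63.
At nearest $25: Ibarra $1,023,325; Quinlan $3,125,025; Sato $2,331,875; Petrov $2,611,700. Sum = $9,091,925.
Difference $9,091,950 − $9,091,925 = +$25 applied to largest allocation (Quinlan): Quinlan becomes $3,125,050.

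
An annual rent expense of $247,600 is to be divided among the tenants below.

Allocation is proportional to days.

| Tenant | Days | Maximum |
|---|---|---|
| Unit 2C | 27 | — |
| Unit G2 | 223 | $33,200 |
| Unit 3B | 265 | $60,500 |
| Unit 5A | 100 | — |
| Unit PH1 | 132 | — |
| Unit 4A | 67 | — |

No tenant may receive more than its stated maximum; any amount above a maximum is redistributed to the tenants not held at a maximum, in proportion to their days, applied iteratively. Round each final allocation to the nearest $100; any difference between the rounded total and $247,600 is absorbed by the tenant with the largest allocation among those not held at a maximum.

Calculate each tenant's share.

Total days = 814.
Proportional shares (ignoring caps): Unit 2C 8,212.78; Unit G2 67,831.45; Unit 3B 80,606.88; Unit 5A 30,417.69; Unit PH1 40,151.35; Unit 4A 20,379.85.
Held at cap: Unit G2 ($33,200), Unit 3B ($60,500); residual $153,900 reallocated over remaining days 326.
Redistributed shares: Unit 2C 12,746.32 → $12,700; Unit 5A 47,208.59 → $47,200; Unit PH1 62,315.34 → $62,300; Unit 4A 31,629.75 → $31,600.
Rounding difference +$100 applied to Unit PH1 → $62,400.

Unit 2C: $12,700; Unit G2: $33,200; Unit 3B: $60,500; Unit 5A: $47,200; Unit PH1: $62,400; Unit 4A: $31,600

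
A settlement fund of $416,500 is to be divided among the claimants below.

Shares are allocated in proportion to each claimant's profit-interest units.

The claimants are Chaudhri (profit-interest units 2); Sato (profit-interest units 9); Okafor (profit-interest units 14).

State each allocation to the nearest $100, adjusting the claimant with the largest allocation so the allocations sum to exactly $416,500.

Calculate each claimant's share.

Profit-interest units total: 25.
Unrounded shares: Chaudhri 2/25 × $416,500 = 33,320.00; Sato 9/25 × $416,500 = 149,940.00; Okafor 14/25 × $416,500 = 233,240.00.
At nearest $100: Chaudhri $33,300; Sato $149,900; Okafor $233,200. Sum = $416,400.
Difference $416,500 − $416,400 = +$100 applied to largest allocation (Okafor): Okafor becomes $233,300.

Chaudhri: $33,300 · Sato: $149,900 · Okafor: $233,300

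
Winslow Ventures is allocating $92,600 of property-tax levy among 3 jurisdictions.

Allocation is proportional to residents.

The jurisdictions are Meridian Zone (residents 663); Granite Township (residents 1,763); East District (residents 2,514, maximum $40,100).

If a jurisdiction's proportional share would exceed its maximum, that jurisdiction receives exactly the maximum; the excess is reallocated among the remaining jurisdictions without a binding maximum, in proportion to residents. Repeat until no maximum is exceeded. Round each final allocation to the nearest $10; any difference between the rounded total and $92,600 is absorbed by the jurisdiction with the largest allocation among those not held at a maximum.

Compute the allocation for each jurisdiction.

Meridian Zone: $14,350 | Granite Township: $38,150 | East District: $40,100

Combined residents = 4,940.
Proportional shares (ignoring caps): Meridian Zone 12,427.89; Granite Township 33,047.33; East District 47,124.78.
Capped: East District ($40,100); remaining pool $52,500 reallocated over remaining residents 2,426.
Remaining shares: Meridian Zone 14,347.69 → $14,350; Granite Township 38,152.31 → $38,150.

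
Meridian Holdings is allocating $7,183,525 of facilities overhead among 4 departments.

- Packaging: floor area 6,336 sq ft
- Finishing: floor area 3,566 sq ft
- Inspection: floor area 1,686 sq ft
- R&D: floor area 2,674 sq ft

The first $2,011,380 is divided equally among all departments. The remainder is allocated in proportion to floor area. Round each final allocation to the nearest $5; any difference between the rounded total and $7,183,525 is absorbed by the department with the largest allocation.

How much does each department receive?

Packaging: $2,800,610 | Finishing: $1,796,065 | Inspection: $1,114,275 | R&D: $1,472,575

First tranche $2,011,380 split equally: $502,845 each.
Remainder $5,172,145 by floor area (total 14,262): Packaging 2,297,764.04 → $2,297,765; Finishing 1,293,217.58 → $1,293,220; Inspection 611,431.53 → $611,430; R&D 969,731.86 → $969,730.
Totals: Packaging $502,845 + $2,297,765 = $2,800,610; Finishing $502,845 + $1,293,220 = $1,796,065; Inspection $502,845 + $611,430 = $1,114,275; R&D $502,845 + $969,730 = $1,472,575.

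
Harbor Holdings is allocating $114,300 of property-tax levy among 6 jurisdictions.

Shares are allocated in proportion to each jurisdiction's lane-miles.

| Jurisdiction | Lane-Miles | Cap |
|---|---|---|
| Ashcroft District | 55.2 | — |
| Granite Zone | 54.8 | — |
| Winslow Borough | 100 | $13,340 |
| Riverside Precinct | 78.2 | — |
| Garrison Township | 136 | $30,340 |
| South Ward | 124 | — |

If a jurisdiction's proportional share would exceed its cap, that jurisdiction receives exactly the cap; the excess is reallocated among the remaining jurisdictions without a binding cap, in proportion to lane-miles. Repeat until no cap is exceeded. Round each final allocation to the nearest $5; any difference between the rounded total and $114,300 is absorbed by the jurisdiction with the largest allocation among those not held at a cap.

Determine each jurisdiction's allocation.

Combined lane-miles = 548.2.
Pro-rata shares before constraints: Ashcroft District 11,509.23; Granite Zone 11,425.83; Winslow Borough 20,850.05; Riverside Precinct 16,304.74; Garrison Township 28,356.07; South Ward 25,854.07.
Cap binds for Winslow Borough ($13,340); residual $100,960 reallocated over remaining lane-miles 448.2.
Cap binds for Garrison Township ($30,340); residual $70,620 reallocated over remaining lane-miles 312.2.
Remaining shares: Ashcroft District 12,486.30 → $12,485; Granite Zone 12,395.82 → $12,395; Riverside Precinct 17,688.93 → $17,690; South Ward 28,048.94 → $28,050.

Ashcroft District: $12,485 · Granite Zone: $12,395 · Winslow Borough: $13,340 · Riverside Precinct: $17,690 · Garrison Township: $30,340 · South Ward: $28,050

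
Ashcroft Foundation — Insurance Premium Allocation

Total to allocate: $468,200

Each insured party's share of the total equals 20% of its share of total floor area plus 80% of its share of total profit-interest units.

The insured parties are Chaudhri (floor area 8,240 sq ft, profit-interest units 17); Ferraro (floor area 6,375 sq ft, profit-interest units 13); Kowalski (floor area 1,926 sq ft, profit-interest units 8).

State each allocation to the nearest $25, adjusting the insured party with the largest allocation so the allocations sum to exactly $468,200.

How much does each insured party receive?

Totals — floor area 16,541, profit-interest units 38.
Combined weights (20% floor area + 80% profit-interest units): Chaudhri 0.4575; Ferraro 0.3508; Kowalski 0.1917.
Pro-rata amounts: Chaudhri 214,213.65; Ferraro 164,228.36; Kowalski 89,757.99.
Rounded to nearest $25: Chaudhri $214,225; Ferraro $164,225; Kowalski $89,750. Sum = $468,200.
Rounded total matches; no reconciliation needed.

Chaudhri: $214,225 | Ferraro: $164,225 | Kowalski: $89,750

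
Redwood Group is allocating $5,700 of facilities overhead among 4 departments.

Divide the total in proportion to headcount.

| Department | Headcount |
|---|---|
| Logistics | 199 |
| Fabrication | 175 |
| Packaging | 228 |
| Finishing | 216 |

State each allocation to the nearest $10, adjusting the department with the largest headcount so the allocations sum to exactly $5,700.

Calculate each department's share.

Sum of headcount: 818.
Unrounded shares: Logistics 199/818 × $5,700 = 1,386.67; Fabrication 175/818 × $5,700 = 1,219.44; Packaging 228/818 × $5,700 = 1,588.75; Finishing 216/818 × $5,700 = 1,505.13.
At nearest $10: Logistics $1,390; Fabrication $1,220; Packaging $1,590; Finishing $1,510. Sum = $5,710.
Difference $5,700 − $5,710 = −$10 applied to largest headcount (Packaging): Packaging becomes $1,580.

Logistics: $1,390; Fabrication: $1,220; Packaging: $1,580; Finishing: $1,510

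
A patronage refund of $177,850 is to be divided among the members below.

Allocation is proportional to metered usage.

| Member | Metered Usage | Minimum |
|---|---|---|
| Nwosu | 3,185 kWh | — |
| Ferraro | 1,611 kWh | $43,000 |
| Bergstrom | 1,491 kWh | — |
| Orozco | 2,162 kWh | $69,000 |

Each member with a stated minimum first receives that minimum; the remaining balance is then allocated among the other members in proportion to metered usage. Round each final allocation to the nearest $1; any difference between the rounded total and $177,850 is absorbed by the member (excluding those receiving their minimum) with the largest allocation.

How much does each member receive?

Nwosu: $44,853 | Ferraro: $43,000 | Bergstrom: $20,997 | Orozco: $69,000

Minimums first: Ferraro $43,000; Orozco $69,000. Remaining pool $65,850.
Remaining pool split over remaining metered usage 4,676: Nwosu 44,852.92 → $44,853; Bergstrom 20,997.08 → $20,997.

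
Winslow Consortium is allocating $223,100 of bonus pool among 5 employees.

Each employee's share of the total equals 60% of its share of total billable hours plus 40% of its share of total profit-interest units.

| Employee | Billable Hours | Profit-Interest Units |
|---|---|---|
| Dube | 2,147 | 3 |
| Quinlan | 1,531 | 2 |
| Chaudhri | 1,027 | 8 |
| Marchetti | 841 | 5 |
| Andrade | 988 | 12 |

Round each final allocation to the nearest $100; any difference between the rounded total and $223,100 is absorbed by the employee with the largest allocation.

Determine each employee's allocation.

Billable hours total 6,534; profit-interest units total 30.
Blended shares (60% billable hours + 40% profit-interest units): Dube 0.2372; Quinlan 0.1673; Chaudhri 0.2010; Marchetti 0.1439; Andrade 0.2507.
Pro-rata amounts: Dube 52,908.91; Quinlan 37,314.45; Chaudhri 44,837.16; Marchetti 32,102.64; Andrade 55,936.84.
Rounded to nearest $100: Dube $52,900; Quinlan $37,300; Chaudhri $44,800; Marchetti $32,100; Andrade $55,900. Sum = $223,000.
Difference $223,100 − $223,000 = +$100 applied to largest allocation (Andrade): Andrade becomes $56,000.

Dube: $52,900 | Quinlan: $37,300 | Chaudhri: $44,800 | Marchetti: $32,100 | Andrade: $56,000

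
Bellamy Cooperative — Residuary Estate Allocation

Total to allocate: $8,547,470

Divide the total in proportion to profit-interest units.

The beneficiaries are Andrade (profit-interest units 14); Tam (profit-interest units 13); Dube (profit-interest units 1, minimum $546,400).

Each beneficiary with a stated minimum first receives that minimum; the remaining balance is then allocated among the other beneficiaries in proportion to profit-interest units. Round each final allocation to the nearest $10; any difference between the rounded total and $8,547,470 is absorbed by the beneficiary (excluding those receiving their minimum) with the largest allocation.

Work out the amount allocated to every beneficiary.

Minimums first: Dube $546,400. Residual $8,001,070.
Residual split over remaining profit-interest units 27: Andrade 4,148,702.96 → $4,148,700; Tam 3,852,367.04 → $3,852,370.

Andrade: $4,148,700 · Tam: $3,852,370 · Dube: $546,400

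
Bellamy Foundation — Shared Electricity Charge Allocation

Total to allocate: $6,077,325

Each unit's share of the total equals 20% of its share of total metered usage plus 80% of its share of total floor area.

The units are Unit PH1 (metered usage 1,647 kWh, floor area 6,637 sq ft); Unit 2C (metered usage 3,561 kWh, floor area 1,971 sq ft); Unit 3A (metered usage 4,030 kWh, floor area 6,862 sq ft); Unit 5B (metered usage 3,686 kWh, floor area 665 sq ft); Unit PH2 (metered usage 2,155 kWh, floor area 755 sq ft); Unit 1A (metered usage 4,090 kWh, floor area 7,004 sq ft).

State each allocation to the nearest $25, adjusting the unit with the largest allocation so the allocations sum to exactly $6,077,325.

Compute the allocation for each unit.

Totals — metered usage 19,169, floor area 23,894.
Blended shares (20% metered usage + 80% floor area): Unit PH1 0.2394; Unit 2C 0.1031; Unit 3A 0.2718; Unit 5B 0.0607; Unit PH2 0.0478; Unit 1A 0.2772.
Unrounded shares: Unit PH1 1,454,904.17; Unit 2C 626,846.90; Unit 3A 1,651,787.21; Unit 5B 369,032.98; Unit PH2 290,268.43; Unit 1A 1,684,485.30.
At nearest $25: Unit PH1 $1,454,900; Unit 2C $626,850; Unit 3A $1,651,775; Unit 5B $369,025; Unit PH2 $290,275; Unit 1A $1,684,475. Sum = $6,077,300.
Difference $6,077,325 − $6,077,300 = +$25 applied to largest allocation (Unit 1A): Unit 1A becomes $1,684,500.

Unit PH1: $1,454,900; Unit 2C: $626,850; Unit 3A: $1,651,775; Unit 5B: $369,025; Unit PH2: $290,275; Unit 1A: $1,684,500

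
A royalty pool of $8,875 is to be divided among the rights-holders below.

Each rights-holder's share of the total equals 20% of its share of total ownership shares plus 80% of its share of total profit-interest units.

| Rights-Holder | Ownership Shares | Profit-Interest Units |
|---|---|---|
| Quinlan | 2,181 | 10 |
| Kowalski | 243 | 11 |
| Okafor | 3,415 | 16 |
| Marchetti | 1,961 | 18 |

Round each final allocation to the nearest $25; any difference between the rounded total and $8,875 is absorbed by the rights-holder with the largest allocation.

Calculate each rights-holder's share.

Totals — ownership shares 7,800, profit-interest units 55.
Blended shares (20% ownership shares + 80% profit-interest units): Quinlan 0.2014; Kowalski 0.1662; Okafor 0.3203; Marchetti 0.3121.
Unrounded shares: Quinlan 1,787.23; Kowalski 1,475.30; Okafor 2,842.59; Marchetti 2,769.89.
At nearest $25: Quinlan $1,775; Kowalski $1,475; Okafor $2,850; Marchetti $2,775. Sum = $8,875.
Sum already equals the total — no adjustment.

Quinlan: $1,775 · Kowalski: $1,475 · Okafor: $2,850 · Marchetti: $2,775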